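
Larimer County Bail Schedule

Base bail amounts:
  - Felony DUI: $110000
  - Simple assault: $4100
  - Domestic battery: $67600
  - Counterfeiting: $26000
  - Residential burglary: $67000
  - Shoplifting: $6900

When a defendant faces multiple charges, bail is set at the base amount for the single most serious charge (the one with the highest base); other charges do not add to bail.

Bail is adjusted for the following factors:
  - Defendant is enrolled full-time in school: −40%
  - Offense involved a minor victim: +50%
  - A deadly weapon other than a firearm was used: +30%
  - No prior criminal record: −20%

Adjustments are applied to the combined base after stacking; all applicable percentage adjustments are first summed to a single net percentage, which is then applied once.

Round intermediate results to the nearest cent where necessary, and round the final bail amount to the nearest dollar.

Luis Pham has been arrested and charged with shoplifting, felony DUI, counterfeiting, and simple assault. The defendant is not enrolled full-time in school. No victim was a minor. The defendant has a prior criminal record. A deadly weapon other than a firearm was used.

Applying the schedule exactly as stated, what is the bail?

Base amounts from the schedule: shoplifting $6900; felony DUI $110000; counterfeiting $26000; simple assault $4100.
Stacking rule: use the highest base only. Highest is felony DUI at $110000. Combined base = $110000.
A deadly weapon other than a firearm was used (+30%): $110000 × 1.3 = $143000.

$143000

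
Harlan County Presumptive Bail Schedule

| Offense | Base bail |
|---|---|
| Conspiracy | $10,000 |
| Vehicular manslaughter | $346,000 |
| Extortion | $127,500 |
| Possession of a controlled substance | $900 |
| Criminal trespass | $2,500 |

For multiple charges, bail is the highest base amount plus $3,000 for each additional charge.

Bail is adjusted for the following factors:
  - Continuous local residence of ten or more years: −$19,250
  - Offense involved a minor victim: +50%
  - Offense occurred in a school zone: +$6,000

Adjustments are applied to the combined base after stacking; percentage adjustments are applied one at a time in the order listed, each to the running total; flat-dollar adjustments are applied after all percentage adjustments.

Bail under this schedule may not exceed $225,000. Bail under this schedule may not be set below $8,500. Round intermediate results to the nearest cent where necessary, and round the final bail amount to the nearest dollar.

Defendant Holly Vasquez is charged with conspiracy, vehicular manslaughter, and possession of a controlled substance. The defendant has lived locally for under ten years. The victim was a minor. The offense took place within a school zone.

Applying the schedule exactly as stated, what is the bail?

$225,000

Base amounts from the schedule: conspiracy $10,000; vehicular manslaughter $346,000; possession of a controlled substance $900.
Stacking rule: highest base plus $3,000 per additional charge. Highest is vehicular manslaughter at $346,000; 2 additional charges → +$6,000. Combined base = $352,000.
Offense involved a minor victim (+50%): $352,000 × 1.5 = $528,000.
Offense occurred in a school zone (+$6,000 flat): $528,000 + $6,000 = $534,000.
Result $534,000 exceeds the maximum of $225,000; bail is capped at $225,000.
$225,000 is at or above the $8,500 minimum.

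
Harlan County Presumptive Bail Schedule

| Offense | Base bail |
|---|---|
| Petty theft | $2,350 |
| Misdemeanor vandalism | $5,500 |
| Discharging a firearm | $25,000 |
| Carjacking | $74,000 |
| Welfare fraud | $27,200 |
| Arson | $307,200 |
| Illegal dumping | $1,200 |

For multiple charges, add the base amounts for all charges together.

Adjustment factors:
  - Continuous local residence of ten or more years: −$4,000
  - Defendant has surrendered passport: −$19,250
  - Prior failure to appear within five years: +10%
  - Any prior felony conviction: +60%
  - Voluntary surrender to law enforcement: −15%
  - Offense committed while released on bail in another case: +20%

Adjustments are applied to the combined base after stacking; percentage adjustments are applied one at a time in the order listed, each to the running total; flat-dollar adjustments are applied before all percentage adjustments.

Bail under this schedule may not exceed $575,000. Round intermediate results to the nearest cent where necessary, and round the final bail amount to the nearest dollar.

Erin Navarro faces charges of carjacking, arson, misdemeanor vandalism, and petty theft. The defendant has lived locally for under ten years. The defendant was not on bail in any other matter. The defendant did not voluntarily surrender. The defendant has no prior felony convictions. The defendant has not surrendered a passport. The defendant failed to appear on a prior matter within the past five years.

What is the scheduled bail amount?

Base amounts from the schedule: carjacking $74,000; arson $307,200; misdemeanor vandalism $5,500; petty theft $2,350.
Stacking rule: sum of all bases. $74,000 + $307,200 + $5,500 + $2,350 = $389,050.
Prior failure to appear within five years (+10%): $389,050 × 1.1 = $427,955.
$427,955 is within the $575,000 maximum.

$427,955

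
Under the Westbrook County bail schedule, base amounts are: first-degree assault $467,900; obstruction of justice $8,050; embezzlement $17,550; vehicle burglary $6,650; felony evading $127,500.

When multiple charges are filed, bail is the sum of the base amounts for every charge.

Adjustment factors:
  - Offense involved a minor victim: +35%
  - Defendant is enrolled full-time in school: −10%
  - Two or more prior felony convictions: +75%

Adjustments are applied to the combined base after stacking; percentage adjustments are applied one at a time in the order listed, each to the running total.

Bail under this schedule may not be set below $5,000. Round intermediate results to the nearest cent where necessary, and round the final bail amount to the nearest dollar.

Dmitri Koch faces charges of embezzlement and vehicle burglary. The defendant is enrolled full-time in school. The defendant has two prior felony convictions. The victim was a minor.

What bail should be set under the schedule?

Base amounts from the schedule: embezzlement $17,550; vehicle burglary $6,650.
Stacking rule: sum of all bases. $17,550 + $6,650 = $24,200.
Offense involved a minor victim (+35%): $24,200 × 1.35 = $32,670.
Defendant is enrolled full-time in school (−10%): $32,670 × 0.9 = $29,403.
Two or more prior felony convictions (+75%): $29,403 × 1.75 = $51,455.25.
$51,455.25 is at or above the $5,000 minimum.
Rounded to the nearest dollar: $51,455.

$51,455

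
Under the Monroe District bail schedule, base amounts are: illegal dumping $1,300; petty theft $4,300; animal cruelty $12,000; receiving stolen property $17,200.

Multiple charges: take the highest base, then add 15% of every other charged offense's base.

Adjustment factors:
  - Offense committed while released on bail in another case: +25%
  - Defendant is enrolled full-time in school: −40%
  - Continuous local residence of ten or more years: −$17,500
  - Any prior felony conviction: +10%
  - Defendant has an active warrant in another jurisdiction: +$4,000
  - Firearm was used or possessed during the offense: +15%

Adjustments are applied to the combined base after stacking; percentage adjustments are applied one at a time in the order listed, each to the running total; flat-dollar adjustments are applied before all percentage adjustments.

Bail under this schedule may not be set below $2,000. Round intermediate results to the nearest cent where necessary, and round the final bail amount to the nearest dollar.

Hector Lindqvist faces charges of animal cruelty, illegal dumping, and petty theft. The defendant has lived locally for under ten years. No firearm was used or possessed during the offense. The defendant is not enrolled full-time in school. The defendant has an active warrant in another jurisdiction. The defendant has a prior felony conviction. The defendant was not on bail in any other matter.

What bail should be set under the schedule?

Base amounts from the schedule: animal cruelty $12,000; illegal dumping $1,300; petty theft $4,300.
Stacking rule: highest base plus 15% of each additional charge. Highest is animal cruelty at $12,000. Additional: $1,300 × 15% = $195; $4,300 × 15% = $645. Combined base = $12,000 + $840 = $12,840.
Defendant has an active warrant in another jurisdiction (+$4,000 flat): $12,840 + $4,000 = $16,840.
Any prior felony conviction (+10%): $16,840 × 1.1 = $18,524.
$18,524 is at or above the $2,000 minimum.

$18,524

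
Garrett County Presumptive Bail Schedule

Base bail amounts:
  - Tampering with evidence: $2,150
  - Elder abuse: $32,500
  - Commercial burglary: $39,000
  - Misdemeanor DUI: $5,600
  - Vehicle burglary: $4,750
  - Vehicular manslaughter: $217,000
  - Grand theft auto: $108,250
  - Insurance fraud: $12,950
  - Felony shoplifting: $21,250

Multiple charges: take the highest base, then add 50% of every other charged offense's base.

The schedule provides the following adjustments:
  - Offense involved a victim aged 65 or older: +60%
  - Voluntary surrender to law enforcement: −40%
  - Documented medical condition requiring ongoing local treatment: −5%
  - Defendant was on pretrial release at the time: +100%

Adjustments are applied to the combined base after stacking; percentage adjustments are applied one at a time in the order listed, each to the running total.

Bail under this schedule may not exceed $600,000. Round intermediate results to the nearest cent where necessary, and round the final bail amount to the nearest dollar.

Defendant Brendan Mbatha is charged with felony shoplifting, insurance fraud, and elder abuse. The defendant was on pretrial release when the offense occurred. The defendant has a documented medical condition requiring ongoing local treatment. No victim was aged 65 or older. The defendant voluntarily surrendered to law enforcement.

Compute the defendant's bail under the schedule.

$56,544

Base amounts from the schedule: felony shoplifting $21,250; insurance fraud $12,950; elder abuse $32,500.
Stacking rule: highest base plus 50% of each additional charge. Highest is elder abuse at $32,500. Additional: $21,250 × 50% = $10,625; $12,950 × 50% = $6,475. Combined base = $32,500 + $17,100 = $49,600.
Voluntary surrender to law enforcement (−40%): $49,600 × 0.6 = $29,760.
Documented medical condition requiring ongoing local treatment (−5%): $29,760 × 0.95 = $28,272.
Defendant was on pretrial release at the time (+100%): $28,272 × 2 = $56,544.
$56,544 is within the $600,000 maximum.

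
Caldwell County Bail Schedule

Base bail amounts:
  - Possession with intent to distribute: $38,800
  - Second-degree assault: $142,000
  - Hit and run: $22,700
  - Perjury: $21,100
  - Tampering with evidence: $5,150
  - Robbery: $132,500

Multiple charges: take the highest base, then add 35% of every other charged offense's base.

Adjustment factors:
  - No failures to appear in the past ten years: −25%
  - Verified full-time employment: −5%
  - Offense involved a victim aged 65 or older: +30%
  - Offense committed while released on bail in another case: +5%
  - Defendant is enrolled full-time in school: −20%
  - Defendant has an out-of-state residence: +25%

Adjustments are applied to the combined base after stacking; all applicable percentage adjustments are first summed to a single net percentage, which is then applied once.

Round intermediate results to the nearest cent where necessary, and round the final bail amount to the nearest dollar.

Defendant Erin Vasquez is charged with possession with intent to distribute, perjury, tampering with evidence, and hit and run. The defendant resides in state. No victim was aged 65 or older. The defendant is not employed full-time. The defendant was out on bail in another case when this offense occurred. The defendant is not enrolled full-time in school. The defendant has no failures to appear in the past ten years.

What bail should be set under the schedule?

$44,746

Base amounts from the schedule: possession with intent to distribute $38,800; perjury $21,100; tampering with evidence $5,150; hit and run $22,700.
Stacking rule: highest base plus 35% of each additional charge. Highest is possession with intent to distribute at $38,800. Additional: $21,100 × 35% = $7,385; $5,150 × 35% = $1,802.50; $22,700 × 35% = $7,945. Combined base = $38,800 + $17,132.50 = $55,932.50.
Net percentage adjustment: −25% +5% = −20%. $55,932.50 × 0.8 = $44,746.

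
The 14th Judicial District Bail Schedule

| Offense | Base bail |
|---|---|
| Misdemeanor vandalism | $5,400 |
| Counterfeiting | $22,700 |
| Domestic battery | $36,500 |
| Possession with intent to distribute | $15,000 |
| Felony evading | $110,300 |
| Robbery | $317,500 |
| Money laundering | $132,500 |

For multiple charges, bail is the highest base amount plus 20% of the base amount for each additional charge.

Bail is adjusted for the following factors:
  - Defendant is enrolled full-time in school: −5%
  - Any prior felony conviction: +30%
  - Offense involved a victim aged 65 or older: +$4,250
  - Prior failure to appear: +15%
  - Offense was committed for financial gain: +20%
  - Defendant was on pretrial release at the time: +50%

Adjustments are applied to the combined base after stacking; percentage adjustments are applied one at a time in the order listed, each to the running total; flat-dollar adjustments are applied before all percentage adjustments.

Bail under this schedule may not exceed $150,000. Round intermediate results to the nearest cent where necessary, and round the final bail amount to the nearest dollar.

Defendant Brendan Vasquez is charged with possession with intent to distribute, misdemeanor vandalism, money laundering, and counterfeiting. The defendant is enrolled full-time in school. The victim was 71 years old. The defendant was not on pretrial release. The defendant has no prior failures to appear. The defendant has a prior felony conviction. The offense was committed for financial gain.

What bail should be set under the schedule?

Base amounts from the schedule: possession with intent to distribute $15,000; misdemeanor vandalism $5,400; money laundering $132,500; counterfeiting $22,700.
Stacking rule: highest base plus 20% of each additional charge. Highest is money laundering at $132,500. Additional: $15,000 × 20% = $3,000; $5,400 × 20% = $1,080; $22,700 × 20% = $4,540. Combined base = $132,500 + $8,620 = $141,120.
Offense involved a victim aged 65 or older (+$4,250 flat): $141,120 + $4,250 = $145,370.
Defendant is enrolled full-time in school (−5%): $145,370 × 0.95 = $138,101.50.
Any prior felony conviction (+30%): $138,101.50 × 1.3 = $179,531.95.
Offense was committed for financial gain (+20%): $179,531.95 × 1.2 = $215,438.34.
Result $215,438.34 exceeds the maximum of $150,000; bail is capped at $150,000.

$150,000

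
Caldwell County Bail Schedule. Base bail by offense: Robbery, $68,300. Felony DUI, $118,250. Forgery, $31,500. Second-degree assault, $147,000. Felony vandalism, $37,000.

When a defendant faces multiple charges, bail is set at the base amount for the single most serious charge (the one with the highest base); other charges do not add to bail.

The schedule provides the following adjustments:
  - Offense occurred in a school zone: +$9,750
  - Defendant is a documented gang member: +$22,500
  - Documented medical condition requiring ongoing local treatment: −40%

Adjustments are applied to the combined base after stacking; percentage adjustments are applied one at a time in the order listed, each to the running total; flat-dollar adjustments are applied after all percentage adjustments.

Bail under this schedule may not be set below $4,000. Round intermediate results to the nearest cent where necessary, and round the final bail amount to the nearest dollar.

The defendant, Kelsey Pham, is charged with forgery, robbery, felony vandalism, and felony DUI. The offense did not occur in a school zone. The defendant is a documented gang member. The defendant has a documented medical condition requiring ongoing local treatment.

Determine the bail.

$93,450

Base amounts from the schedule: forgery $31,500; robbery $68,300; felony vandalism $37,000; felony DUI $118,250.
Stacking rule: use the highest base only. Highest is felony DUI at $118,250. Combined base = $118,250.
Documented medical condition requiring ongoing local treatment (−40%): $118,250 × 0.6 = $70,950.
Defendant is a documented gang member (+$22,500 flat): $70,950 + $22,500 = $93,450.
$93,450 is at or above the $4,000 minimum.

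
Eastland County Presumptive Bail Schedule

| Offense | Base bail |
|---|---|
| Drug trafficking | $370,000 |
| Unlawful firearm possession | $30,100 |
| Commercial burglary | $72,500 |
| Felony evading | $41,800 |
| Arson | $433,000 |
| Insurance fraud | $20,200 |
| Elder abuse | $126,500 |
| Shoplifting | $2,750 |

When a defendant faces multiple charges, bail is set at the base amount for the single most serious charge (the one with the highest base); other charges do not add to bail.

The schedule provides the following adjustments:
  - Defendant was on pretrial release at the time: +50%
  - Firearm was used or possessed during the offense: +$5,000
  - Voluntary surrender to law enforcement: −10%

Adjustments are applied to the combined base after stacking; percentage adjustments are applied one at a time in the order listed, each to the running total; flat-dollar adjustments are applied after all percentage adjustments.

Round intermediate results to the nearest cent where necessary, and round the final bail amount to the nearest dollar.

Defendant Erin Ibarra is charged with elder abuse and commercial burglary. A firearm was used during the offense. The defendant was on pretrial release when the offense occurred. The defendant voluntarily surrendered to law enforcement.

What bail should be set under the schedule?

$175,775

Base amounts from the schedule: elder abuse $126,500; commercial burglary $72,500.
Stacking rule: use the highest base only. Highest is elder abuse at $126,500. Combined base = $126,500.
Defendant was on pretrial release at the time (+50%): $126,500 × 1.5 = $189,750.
Voluntary surrender to law enforcement (−10%): $189,750 × 0.9 = $170,775.
Firearm was used or possessed during the offense (+$5,000 flat): $170,775 + $5,000 = $175,775.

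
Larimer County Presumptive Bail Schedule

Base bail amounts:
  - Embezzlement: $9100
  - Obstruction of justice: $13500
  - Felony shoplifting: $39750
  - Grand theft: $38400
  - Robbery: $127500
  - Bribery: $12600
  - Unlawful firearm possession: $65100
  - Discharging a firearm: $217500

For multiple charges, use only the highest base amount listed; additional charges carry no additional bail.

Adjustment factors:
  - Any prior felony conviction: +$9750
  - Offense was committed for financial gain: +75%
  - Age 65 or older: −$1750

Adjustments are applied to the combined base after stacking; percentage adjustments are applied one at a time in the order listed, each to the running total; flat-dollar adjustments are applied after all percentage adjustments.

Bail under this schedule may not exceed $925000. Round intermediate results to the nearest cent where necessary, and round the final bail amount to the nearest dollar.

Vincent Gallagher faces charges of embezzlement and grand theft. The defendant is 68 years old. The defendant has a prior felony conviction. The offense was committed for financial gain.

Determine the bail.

Base amounts from the schedule: embezzlement $9100; grand theft $38400.
Stacking rule: use the highest base only. Highest is grand theft at $38400. Combined base = $38400.
Offense was committed for financial gain (+75%): $38400 × 1.75 = $67200.
Any prior felony conviction (+$9750 flat): $67200 + $9750 = $76950.
Age 65 or older (−$1750 flat): $76950 − $1750 = $75200.
$75200 is within the $925000 maximum.

$75200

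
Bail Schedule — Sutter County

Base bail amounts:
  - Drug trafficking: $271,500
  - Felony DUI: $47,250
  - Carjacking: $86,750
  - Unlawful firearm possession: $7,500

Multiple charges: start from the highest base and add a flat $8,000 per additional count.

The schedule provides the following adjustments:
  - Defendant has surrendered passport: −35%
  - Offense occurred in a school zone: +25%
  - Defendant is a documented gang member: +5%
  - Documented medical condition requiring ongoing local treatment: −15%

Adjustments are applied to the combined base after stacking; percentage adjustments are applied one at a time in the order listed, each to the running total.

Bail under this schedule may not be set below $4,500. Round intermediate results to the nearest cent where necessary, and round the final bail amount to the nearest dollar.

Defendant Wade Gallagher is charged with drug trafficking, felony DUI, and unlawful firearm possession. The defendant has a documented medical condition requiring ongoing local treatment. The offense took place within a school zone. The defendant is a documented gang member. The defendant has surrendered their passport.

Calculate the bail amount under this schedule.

$208,482

Base amounts from the schedule: drug trafficking $271,500; felony DUI $47,250; unlawful firearm possession $7,500.
Stacking rule: highest base plus $8,000 per additional charge. Highest is drug trafficking at $271,500; 2 additional charges → +$16,000. Combined base = $287,500.
Defendant has surrendered passport (−35%): $287,500 × 0.65 = $186,875.
Offense occurred in a school zone (+25%): $186,875 × 1.25 = $233,593.75.
Defendant is a documented gang member (+5%): $233,593.75 × 1.05 = $245,273.44.
Documented medical condition requiring ongoing local treatment (−15%): $245,273.44 × 0.85 = $208,482.42.
$208,482.42 is at or above the $4,500 minimum.
Rounded to the nearest dollar: $208,482.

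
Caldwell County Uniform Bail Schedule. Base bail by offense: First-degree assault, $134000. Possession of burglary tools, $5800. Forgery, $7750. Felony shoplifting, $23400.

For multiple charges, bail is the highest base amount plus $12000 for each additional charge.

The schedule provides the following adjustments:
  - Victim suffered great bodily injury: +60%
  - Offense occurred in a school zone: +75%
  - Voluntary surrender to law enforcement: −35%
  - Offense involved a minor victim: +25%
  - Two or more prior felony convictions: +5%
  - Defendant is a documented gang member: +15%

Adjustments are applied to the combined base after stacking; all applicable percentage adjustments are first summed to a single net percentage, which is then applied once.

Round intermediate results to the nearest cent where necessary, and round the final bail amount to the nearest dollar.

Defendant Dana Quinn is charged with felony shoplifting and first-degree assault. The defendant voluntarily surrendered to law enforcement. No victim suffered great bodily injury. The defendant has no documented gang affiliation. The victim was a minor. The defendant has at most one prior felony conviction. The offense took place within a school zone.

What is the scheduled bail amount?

$240900

Base amounts from the schedule: felony shoplifting $23400; first-degree assault $134000.
Stacking rule: highest base plus $12000 per additional charge. Highest is first-degree assault at $134000; 1 additional charge → +$12000. Combined base = $146000.
Net percentage adjustment: +75% −35% +25% = +65%. $146000 × 1.65 = $240900.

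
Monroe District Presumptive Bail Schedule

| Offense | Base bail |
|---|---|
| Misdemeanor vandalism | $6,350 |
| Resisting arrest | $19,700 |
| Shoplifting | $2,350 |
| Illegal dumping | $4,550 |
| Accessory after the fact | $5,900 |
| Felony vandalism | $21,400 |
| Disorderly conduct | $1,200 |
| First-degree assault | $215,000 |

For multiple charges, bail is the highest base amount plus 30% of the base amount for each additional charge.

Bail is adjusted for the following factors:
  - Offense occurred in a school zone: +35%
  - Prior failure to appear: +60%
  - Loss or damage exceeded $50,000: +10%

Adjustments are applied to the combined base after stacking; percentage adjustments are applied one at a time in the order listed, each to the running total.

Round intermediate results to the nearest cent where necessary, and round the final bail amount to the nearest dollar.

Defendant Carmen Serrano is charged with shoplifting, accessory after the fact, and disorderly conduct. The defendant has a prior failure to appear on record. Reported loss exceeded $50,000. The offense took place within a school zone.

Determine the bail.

$16,549

Base amounts from the schedule: shoplifting $2,350; accessory after the fact $5,900; disorderly conduct $1,200.
Stacking rule: highest base plus 30% of each additional charge. Highest is accessory after the fact at $5,900. Additional: $2,350 × 30% = $705; $1,200 × 30% = $360. Combined base = $5,900 + $1,065 = $6,965.
Offense occurred in a school zone (+35%): $6,965 × 1.35 = $9,402.75.
Prior failure to appear (+60%): $9,402.75 × 1.6 = $15,044.40.
Loss or damage exceeded $50,000 (+10%): $15,044.40 × 1.1 = $16,548.84.
Rounded to the nearest dollar: $16,549.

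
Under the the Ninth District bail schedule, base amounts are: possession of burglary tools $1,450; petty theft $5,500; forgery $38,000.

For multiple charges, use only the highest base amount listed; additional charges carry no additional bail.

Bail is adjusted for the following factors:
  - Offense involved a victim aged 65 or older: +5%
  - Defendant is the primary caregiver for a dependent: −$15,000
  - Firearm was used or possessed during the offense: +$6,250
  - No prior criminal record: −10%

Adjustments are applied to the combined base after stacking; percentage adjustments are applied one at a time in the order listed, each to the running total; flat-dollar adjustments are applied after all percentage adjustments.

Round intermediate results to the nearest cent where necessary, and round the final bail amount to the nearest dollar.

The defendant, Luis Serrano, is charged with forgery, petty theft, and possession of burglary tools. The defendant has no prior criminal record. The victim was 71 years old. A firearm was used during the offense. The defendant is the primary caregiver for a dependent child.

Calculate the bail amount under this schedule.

$27,160

Base amounts from the schedule: forgery $38,000; petty theft $5,500; possession of burglary tools $1,450.
Stacking rule: use the highest base only. Highest is forgery at $38,000. Combined base = $38,000.
Offense involved a victim aged 65 or older (+5%): $38,000 × 1.05 = $39,900.
No prior criminal record (−10%): $39,900 × 0.9 = $35,910.
Defendant is the primary caregiver for a dependent (−$15,000 flat): $35,910 − $15,000 = $20,910.
Firearm was used or possessed during the offense (+$6,250 flat): $20,910 + $6,250 = $27,160.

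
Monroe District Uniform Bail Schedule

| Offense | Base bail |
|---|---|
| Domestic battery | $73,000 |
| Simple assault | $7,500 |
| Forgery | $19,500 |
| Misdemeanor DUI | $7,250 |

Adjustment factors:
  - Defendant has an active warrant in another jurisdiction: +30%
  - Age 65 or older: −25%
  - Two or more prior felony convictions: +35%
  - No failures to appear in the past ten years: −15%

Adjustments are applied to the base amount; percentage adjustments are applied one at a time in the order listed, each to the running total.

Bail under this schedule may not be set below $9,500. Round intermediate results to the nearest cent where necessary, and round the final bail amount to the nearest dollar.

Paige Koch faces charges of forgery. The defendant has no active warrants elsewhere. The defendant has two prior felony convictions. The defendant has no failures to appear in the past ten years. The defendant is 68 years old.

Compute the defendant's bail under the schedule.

Base amounts from the schedule: forgery $19,500.
Single charge. Combined base = $19,500.
Age 65 or older (−25%): $19,500 × 0.75 = $14,625.
Two or more prior felony convictions (+35%): $14,625 × 1.35 = $19,743.75.
No failures to appear in the past ten years (−15%): $19,743.75 × 0.85 = $16,782.19.
$16,782.19 is at or above the $9,500 minimum.
Rounded to the nearest dollar: $16,782.

$16,782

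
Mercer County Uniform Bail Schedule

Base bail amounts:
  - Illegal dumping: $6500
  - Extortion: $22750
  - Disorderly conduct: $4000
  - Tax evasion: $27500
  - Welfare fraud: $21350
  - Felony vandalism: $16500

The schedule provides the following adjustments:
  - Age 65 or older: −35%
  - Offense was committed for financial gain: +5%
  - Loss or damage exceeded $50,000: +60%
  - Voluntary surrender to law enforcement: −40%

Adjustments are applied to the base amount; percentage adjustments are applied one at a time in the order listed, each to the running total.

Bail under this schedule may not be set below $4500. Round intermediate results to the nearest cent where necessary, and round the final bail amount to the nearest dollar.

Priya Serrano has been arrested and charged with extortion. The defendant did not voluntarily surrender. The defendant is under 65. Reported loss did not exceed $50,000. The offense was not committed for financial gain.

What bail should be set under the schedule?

Base amounts from the schedule: extortion $22750.
Single charge. Combined base = $22750.
No adjustment factors apply to this defendant.
$22750 is at or above the $4500 minimum.

$22750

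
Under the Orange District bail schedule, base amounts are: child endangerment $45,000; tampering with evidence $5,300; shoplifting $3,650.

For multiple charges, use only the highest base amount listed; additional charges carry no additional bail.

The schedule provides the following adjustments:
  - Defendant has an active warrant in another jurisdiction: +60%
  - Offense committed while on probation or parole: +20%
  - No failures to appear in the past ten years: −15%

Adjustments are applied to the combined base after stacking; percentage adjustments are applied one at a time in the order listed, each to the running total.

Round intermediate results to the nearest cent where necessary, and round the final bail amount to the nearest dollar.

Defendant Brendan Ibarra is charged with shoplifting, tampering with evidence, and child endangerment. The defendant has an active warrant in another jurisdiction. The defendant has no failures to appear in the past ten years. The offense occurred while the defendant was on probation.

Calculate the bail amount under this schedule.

$73,440

Base amounts from the schedule: shoplifting $3,650; tampering with evidence $5,300; child endangerment $45,000.
Stacking rule: use the highest base only. Highest is child endangerment at $45,000. Combined base = $45,000.
Defendant has an active warrant in another jurisdiction (+60%): $45,000 × 1.6 = $72,000.
Offense committed while on probation or parole (+20%): $72,000 × 1.2 = $86,400.
No failures to appear in the past ten years (−15%): $86,400 × 0.85 = $73,440.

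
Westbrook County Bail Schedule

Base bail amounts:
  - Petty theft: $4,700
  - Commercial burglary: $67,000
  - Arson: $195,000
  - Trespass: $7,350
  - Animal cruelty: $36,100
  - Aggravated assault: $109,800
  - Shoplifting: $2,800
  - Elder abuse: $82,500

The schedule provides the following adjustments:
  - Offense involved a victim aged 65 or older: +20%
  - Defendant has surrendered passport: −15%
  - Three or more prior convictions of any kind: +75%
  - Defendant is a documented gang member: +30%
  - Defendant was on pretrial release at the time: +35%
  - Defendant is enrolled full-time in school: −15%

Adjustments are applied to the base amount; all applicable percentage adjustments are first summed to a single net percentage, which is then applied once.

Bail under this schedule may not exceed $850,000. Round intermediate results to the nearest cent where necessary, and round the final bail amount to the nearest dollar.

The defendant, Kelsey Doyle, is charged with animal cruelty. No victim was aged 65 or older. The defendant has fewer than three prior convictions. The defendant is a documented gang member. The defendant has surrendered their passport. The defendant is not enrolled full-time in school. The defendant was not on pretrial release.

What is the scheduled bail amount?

$41,515

Base amounts from the schedule: animal cruelty $36,100.
Single charge. Combined base = $36,100.
Net percentage adjustment: −15% +30% = +15%. $36,100 × 1.15 = $41,515.
$41,515 is within the $850,000 maximum.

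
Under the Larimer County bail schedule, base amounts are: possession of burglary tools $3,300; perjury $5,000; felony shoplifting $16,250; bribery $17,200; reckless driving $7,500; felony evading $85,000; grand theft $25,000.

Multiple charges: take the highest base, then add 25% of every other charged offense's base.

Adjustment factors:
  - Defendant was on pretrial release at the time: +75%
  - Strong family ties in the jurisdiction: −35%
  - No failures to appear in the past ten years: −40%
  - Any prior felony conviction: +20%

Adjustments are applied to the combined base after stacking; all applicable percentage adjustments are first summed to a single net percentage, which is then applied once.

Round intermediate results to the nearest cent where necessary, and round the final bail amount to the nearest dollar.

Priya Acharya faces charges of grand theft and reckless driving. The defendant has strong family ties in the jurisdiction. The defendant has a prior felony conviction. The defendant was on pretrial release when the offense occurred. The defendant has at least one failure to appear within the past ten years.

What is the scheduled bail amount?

Base amounts from the schedule: grand theft $25,000; reckless driving $7,500.
Stacking rule: highest base plus 25% of each additional charge. Highest is grand theft at $25,000. Additional: $7,500 × 25% = $1,875. Combined base = $25,000 + $1,875 = $26,875.
Net percentage adjustment: +75% −35% +20% = +60%. $26,875 × 1.6 = $43,000.

$43,000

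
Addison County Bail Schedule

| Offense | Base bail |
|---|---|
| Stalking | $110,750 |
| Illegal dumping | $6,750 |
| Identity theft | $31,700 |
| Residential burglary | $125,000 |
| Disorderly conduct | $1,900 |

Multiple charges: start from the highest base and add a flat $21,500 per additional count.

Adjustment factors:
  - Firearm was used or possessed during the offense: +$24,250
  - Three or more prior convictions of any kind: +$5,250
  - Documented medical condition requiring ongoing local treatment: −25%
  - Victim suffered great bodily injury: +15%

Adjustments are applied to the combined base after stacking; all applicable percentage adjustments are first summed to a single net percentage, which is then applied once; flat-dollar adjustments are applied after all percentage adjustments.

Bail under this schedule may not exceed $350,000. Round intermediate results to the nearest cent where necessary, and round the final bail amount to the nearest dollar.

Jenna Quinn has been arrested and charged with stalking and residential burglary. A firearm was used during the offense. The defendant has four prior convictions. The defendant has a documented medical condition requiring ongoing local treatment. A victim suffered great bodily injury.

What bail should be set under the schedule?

Base amounts from the schedule: stalking $110,750; residential burglary $125,000.
Stacking rule: highest base plus $21,500 per additional charge. Highest is residential burglary at $125,000; 1 additional charge → +$21,500. Combined base = $146,500.
Net percentage adjustment: −25% +15% = −10%. $146,500 × 0.9 = $131,850.
Firearm was used or possessed during the offense (+$24,250 flat): $131,850 + $24,250 = $156,100.
Three or more prior convictions of any kind (+$5,250 flat): $156,100 + $5,250 = $161,350.
$161,350 is within the $350,000 maximum.

$161,350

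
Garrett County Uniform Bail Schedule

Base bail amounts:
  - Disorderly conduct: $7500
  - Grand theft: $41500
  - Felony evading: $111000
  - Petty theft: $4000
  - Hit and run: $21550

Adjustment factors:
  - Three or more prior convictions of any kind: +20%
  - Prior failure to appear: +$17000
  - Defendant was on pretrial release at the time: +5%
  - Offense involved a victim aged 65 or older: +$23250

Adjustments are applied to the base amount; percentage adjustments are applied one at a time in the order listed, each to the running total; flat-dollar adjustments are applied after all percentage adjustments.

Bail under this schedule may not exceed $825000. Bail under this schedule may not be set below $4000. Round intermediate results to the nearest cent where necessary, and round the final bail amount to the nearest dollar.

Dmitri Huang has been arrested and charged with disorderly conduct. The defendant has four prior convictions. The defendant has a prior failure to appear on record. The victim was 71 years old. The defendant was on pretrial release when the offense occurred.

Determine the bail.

Base amounts from the schedule: disorderly conduct $7500.
Single charge. Combined base = $7500.
Three or more prior convictions of any kind (+20%): $7500 × 1.2 = $9000.
Defendant was on pretrial release at the time (+5%): $9000 × 1.05 = $9450.
Prior failure to appear (+$17000 flat): $9450 + $17000 = $26450.
Offense involved a victim aged 65 or older (+$23250 flat): $26450 + $23250 = $49700.
$49700 is within the $825000 maximum.
$49700 is at or above the $4000 minimum.

$49700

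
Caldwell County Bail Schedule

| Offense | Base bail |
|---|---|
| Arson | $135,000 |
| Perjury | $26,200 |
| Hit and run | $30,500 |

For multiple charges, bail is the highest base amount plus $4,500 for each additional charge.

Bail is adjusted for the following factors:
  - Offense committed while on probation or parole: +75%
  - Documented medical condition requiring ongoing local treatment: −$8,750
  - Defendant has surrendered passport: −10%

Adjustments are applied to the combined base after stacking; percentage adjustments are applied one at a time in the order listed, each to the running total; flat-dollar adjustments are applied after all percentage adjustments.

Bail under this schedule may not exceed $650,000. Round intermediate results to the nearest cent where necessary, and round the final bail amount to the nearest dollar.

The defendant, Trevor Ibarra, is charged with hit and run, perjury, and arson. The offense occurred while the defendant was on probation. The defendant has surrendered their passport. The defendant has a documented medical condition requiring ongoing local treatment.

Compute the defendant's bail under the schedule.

$218,050

Base amounts from the schedule: hit and run $30,500; perjury $26,200; arson $135,000.
Stacking rule: highest base plus $4,500 per additional charge. Highest is arson at $135,000; 2 additional charges → +$9,000. Combined base = $144,000.
Offense committed while on probation or parole (+75%): $144,000 × 1.75 = $252,000.
Defendant has surrendered passport (−10%): $252,000 × 0.9 = $226,800.
Documented medical condition requiring ongoing local treatment (−$8,750 flat): $226,800 − $8,750 = $218,050.
$218,050 is within the $650,000 maximum.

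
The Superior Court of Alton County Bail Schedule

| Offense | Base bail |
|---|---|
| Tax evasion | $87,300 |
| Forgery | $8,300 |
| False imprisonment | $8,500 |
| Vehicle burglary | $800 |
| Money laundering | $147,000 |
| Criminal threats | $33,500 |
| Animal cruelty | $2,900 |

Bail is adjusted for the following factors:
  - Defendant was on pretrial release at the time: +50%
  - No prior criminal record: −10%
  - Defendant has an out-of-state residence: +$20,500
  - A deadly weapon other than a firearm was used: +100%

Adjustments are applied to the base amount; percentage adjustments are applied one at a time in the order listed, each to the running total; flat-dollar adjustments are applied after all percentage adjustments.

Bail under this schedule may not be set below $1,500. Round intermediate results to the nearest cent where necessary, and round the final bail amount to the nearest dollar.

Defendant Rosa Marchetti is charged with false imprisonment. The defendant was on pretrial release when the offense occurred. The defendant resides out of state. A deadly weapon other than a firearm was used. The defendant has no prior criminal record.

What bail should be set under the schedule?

$43,450

Base amounts from the schedule: false imprisonment $8,500.
Single charge. Combined base = $8,500.
Defendant was on pretrial release at the time (+50%): $8,500 × 1.5 = $12,750.
No prior criminal record (−10%): $12,750 × 0.9 = $11,475.
A deadly weapon other than a firearm was used (+100%): $11,475 × 2 = $22,950.
Defendant has an out-of-state residence (+$20,500 flat): $22,950 + $20,500 = $43,450.
$43,450 is at or above the $1,500 minimum.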